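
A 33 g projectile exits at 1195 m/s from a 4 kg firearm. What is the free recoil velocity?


v_recoil = m_p * v_p / m_gun = 0.033 * 1195 / 4 = 9.859 m/s

9.859 m/s


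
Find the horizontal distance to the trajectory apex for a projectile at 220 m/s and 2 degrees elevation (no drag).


R = v0^2*sin(2*theta)/g = 220^2*sin(2*2°)/9.81 = 344.16 m
apex_dist = R/2 = 344.16/2 = 172.1 m

172.1 m


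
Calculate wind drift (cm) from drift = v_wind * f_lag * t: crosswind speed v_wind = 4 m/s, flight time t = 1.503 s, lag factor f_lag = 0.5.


drift = v_wind * lag * t = 4 * 0.5 * 1.503 = 3.006 m ≈ 300.6 cm

300.6 cm


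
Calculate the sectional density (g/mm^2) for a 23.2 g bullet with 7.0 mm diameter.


SD = m/d^2 = 23.2/7.0^2 = 0.4735 g/mm^2

0.4735 g/mm^2


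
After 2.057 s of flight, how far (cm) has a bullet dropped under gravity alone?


drop = 0.5*g*t^2 = 0.5*9.81*2.057^2 = 20.7543 m ≈ 2075 cm

2075 cm


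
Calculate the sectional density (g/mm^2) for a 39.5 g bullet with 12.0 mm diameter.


SD = m/d^2 = 39.5/12.0^2 = 0.2743 g/mm^2

0.2743 g/mm^2


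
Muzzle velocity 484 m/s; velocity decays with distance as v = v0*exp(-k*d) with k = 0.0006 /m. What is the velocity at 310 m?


v = v0*exp(-k*d) = 484*exp(-0.0006*310) = 401.9 m/s

401.9 m/s


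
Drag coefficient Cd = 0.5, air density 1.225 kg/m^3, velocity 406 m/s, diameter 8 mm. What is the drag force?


A = pi*(d/2)^2 = pi*(8/2000)^2 = 5.02655e-05 m^2
Fd = 0.5*Cd*rho*A*v^2 = 0.5*0.5*1.225*5.02655e-05*406^2 = 2.537 N

2.537 N


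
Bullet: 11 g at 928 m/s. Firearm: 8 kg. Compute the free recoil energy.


v_r = m_p*v_p/m_gun = 0.011*928/8 = 1.276 m/s, E_r = 0.5*m_gun*v_r^2 = 0.5*8*1.276^2 = 6.513 J

6.513 J


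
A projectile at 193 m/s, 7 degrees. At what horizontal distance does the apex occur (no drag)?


R = v0^2*sin(2*theta)/g = 193^2*sin(2*7°)/9.81 = 918.588 m
apex_dist = R/2 = 918.588/2 = 459.3 m

459.3 m


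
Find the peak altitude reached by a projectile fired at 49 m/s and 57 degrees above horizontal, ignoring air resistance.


H = (v0*sin(theta))^2 / (2g) = (49*sin(57°))^2 / (2*9.81) = 86.07 m

86.07 m


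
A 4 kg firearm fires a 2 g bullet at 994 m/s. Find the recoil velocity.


v_recoil = m_p * v_p / m_gun = 0.002 * 994 / 4 = 0.497 m/s

0.497 m/s


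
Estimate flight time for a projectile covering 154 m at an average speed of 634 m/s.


t = d/v = 154/634 = 0.2429 s

0.2429 s


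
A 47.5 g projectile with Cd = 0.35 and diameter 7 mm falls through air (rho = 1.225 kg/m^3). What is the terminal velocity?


A = pi*(d/2)^2 = pi*(7/2000)^2 = 3.84845e-05 m^2
vt = sqrt(2mg/(Cd*rho*A)) = sqrt(2*0.0475*9.81/(0.35 * 1.225 * 3.84845e-05)) = 237.7 m/s

237.7 m/s


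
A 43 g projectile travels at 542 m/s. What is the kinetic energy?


E = 0.5*m*v^2 = 0.5*0.043*542^2 = 6316 J

6316 J


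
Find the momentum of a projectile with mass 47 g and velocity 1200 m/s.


p = m*v = 0.047*1200 = 56.4 kg·m/s

56.4 kg·m/s


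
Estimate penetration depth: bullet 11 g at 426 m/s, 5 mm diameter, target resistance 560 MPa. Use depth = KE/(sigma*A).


A = pi*(d/2)^2 = pi*(5/2)^2 = 19.635 mm^2
E = 0.5*m*v^2 = 0.5*0.011*426^2 = 998.118 J
depth = E/(sigma*A) = 998.118 J / (560 MPa * 19.635 mm^2) = 998.118/(560 * 19.635) m = 0.0907745 m ≈ 90.77 mm

90.77 mm


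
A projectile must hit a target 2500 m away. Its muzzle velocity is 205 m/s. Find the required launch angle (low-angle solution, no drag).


sin(2*theta) = R*g/v0^2 = 2500*9.81/205^2 = 0.583581, theta = arcsin(0.583581)/2 = 17.85°

17.85 degrees


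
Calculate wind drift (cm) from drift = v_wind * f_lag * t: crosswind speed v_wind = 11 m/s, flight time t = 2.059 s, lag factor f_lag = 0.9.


drift = v_wind * lag * t = 11 * 0.9 * 2.059 = 20.3841 m ≈ 2038 cm

2038 cm


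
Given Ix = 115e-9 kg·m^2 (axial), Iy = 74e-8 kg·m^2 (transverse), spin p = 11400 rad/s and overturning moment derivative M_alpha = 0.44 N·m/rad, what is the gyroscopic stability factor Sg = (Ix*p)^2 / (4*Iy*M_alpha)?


Sg = Ix^2 * p^2 / (4 * Iy * M_alpha) = (115e-9)^2 * 11400^2 / (4 * 74e-8 * 0.44) = 1.32

1.32


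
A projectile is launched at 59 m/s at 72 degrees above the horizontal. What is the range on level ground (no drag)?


R = v0^2 * sin(2*theta) / g = 59^2 * sin(2*72°) / 9.81 = 208.6 m

208.6 m


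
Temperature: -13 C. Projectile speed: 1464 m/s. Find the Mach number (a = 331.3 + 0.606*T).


a = 331.3 + 0.606*(-13) = 323.422 m/s
M = v/a = 1464/323.422 = 4.527

4.527


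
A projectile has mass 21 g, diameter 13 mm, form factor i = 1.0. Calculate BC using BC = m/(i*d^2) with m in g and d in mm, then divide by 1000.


BC = m/(i*d^2*1000) = 21/(1.0 * 13^2 * 1000) = 0.0001243

0.0001243


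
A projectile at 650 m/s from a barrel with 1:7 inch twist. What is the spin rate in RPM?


twist_m = 7*0.0254 = 0.1778 m
spin = v/twist = 650/0.1778 = 3655.793 rev/s
RPM = spin*60 = 3655.793*60 ≈ 219348 RPM

219348 RPM


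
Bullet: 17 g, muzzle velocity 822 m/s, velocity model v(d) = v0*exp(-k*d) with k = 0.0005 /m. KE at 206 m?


v = v0*exp(-k*d) = 822*exp(-0.0005*206) = 741.548 m/s
E = 0.5*m*v^2 = 0.5*0.017*741.548^2 = 4674 J

4674 J


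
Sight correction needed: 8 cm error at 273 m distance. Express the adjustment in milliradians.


1 mrad subtends 1 cm per 10 m of range, so adj = error_cm / (dist_m / 10) = 8 / (273/10) = 0.293 mrad

0.293 mrad


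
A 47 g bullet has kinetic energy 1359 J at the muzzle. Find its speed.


v = sqrt(2*E/m) = sqrt(2*1359/0.047) = 240.5 m/s

240.5 m/s


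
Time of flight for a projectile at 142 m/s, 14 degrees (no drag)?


T = 2*v0*sin(theta)/g = 2*142*sin(14°)/9.81 = 7.004 s

7.004 s


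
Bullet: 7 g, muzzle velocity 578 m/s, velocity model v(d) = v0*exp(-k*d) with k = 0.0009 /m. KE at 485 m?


v = v0*exp(-k*d) = 578*exp(-0.0009*485) = 373.558 m/s
E = 0.5*m*v^2 = 0.5*0.007*373.558^2 = 488.4 J

488.4 J


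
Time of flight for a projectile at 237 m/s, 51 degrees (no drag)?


T = 2*v0*sin(theta)/g = 2*237*sin(51°)/9.81 = 37.55 s

37.55 s


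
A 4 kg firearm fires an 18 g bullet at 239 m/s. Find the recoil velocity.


v_recoil = m_p * v_p / m_gun = 0.018 * 239 / 4 = 1.075 m/s

1.075 m/s


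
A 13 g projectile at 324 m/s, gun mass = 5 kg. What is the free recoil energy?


v_r = m_p*v_p/m_gun = 0.013*324/5 = 0.8424 m/s, E_r = 0.5*m_gun*v_r^2 = 0.5*5*0.8424^2 = 1.774 J

1.774 J


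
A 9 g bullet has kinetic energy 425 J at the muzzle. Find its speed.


v = sqrt(2*E/m) = sqrt(2*425/0.009) = 307.3 m/s

307.3 m/s


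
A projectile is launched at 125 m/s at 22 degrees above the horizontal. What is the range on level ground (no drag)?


R = v0^2 * sin(2*theta) / g = 125^2 * sin(2*22°) / 9.81 = 1106 m

1106 m


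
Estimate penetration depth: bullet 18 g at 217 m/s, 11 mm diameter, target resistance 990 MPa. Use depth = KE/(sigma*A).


A = pi*(d/2)^2 = pi*(11/2)^2 = 95.0332 mm^2
E = 0.5*m*v^2 = 0.5*0.018*217^2 = 423.801 J
depth = E/(sigma*A) = 423.801 J / (990 MPa * 95.0332 mm^2) = 423.801/(990 * 95.0332) m = 0.00450455 m ≈ 4.505 mm

4.505 mm


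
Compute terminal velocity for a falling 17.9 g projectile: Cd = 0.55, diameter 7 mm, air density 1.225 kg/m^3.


A = pi*(d/2)^2 = pi*(7/2000)^2 = 3.84845e-05 m^2
vt = sqrt(2mg/(Cd*rho*A)) = sqrt(2*0.0179*9.81/(0.55 * 1.225 * 3.84845e-05)) = 116.4 m/s

116.4 m/s


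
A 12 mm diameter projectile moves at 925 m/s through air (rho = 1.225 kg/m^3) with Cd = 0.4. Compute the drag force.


A = pi*(d/2)^2 = pi*(12/2000)^2 = 1.13097e-04 m^2
Fd = 0.5*Cd*rho*A*v^2 = 0.5*0.4*1.225*1.13097e-04*925^2 = 23.71 N

23.71 N


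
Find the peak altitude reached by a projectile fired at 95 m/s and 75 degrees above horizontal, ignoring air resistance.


H = (v0*sin(theta))^2 / (2g) = (95*sin(75°))^2 / (2*9.81) = 429.2 m

429.2 m


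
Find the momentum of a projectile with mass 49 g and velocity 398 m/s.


p = m*v = 0.049*398 = 19.5 kg·m/s

19.5 kg·m/s


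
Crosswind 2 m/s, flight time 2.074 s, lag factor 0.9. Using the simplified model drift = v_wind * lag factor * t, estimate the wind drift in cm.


drift = v_wind * lag * t = 2 * 0.9 * 2.074 = 3.7332 m ≈ 373.3 cm

373.3 cm


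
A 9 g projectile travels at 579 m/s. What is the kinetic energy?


E = 0.5*m*v^2 = 0.5*0.009*579^2 = 1509 J

1509 J


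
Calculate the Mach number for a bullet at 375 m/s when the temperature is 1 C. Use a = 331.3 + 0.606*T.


a = 331.3 + 0.606*(1) = 331.906 m/s
M = v/a = 375/331.906 = 1.13

1.13


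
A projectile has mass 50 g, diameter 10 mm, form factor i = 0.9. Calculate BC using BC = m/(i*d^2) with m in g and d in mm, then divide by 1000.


BC = m/(i*d^2*1000) = 50/(0.9 * 10^2 * 1000) = 0.0005556

0.0005556


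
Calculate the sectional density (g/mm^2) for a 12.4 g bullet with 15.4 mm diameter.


SD = m/d^2 = 12.4/15.4^2 = 0.05229 g/mm^2

0.05229 g/mm^2


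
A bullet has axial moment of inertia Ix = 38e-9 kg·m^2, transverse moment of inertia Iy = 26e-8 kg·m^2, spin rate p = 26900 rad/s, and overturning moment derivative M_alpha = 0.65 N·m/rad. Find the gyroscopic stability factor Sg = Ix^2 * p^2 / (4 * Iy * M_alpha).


Sg = Ix^2 * p^2 / (4 * Iy * M_alpha) = (38e-9)^2 * 26900^2 / (4 * 26e-8 * 0.65) = 1.546

1.546


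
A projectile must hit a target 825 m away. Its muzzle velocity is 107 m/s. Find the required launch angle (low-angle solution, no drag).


sin(2*theta) = R*g/v0^2 = 825*9.81/107^2 = 0.706896, theta = arcsin(0.706896)/2 = 22.49°

22.49 degrees


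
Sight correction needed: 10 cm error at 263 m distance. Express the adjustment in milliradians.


1 mrad subtends 1 cm per 10 m of range, so adj = error_cm / (dist_m / 10) = 10 / (263/10) = 0.3802 mrad

0.3802 mrad


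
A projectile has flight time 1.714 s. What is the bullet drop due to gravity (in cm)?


drop = 0.5*g*t^2 = 0.5*9.81*1.714^2 = 14.4099 m ≈ 1441 cm

1441 cm


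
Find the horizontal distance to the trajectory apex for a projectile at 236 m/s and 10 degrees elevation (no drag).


R = v0^2*sin(2*theta)/g = 236^2*sin(2*10°)/9.81 = 1941.81 m
apex_dist = R/2 = 1941.81/2 = 970.9 m

970.9 m


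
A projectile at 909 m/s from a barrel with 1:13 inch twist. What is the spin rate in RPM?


twist_m = 13*0.0254 = 0.3302 m
spin = v/twist = 909/0.3302 = 2752.877 rev/s
RPM = spin*60 = 2752.877*60 ≈ 165173 RPM

165173 RPM


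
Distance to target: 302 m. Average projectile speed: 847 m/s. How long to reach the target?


t = d/v = 302/847 = 0.3566 s

0.3566 s


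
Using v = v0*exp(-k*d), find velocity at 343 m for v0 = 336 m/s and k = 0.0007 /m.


v = v0*exp(-k*d) = 336*exp(-0.0007*343) = 264.3 m/s

264.3 m/s


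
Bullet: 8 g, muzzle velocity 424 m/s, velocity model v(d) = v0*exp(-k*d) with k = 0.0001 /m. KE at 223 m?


v = v0*exp(-k*d) = 424*exp(-0.0001*223) = 414.649 m/s
E = 0.5*m*v^2 = 0.5*0.008*414.649^2 = 687.7 J

687.7 J


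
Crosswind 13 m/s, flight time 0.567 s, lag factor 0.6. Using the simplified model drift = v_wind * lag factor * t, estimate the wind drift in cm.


drift = v_wind * lag * t = 13 * 0.6 * 0.567 = 4.4226 m ≈ 442.3 cm

442.3 cm


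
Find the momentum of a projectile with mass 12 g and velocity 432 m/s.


p = m*v = 0.012*432 = 5.184 kg·m/s

5.184 kg·m/s


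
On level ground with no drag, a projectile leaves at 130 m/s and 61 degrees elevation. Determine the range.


R = v0^2 * sin(2*theta) / g = 130^2 * sin(2*61°) / 9.81 = 1461 m

1461 m


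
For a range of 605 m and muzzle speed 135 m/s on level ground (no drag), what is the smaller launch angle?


sin(2*theta) = R*g/v0^2 = 605*9.81/135^2 = 0.325654, theta = arcsin(0.325654)/2 = 9.503°

9.503 degrees


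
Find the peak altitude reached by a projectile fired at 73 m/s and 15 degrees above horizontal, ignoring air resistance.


H = (v0*sin(theta))^2 / (2g) = (73*sin(15°))^2 / (2*9.81) = 18.19 m

18.19 m


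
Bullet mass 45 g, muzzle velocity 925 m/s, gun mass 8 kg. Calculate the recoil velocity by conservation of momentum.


v_recoil = m_p * v_p / m_gun = 0.045 * 925 / 8 = 5.203 m/s

5.203 m/s


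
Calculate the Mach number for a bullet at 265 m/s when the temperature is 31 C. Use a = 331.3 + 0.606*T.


a = 331.3 + 0.606*(31) = 350.086 m/s
M = v/a = 265/350.086 = 0.757

0.757


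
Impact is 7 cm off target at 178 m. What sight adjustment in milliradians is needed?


1 mrad subtends 1 cm per 10 m of range, so adj = error_cm / (dist_m / 10) = 7 / (178/10) = 0.3933 mrad

0.3933 mrad


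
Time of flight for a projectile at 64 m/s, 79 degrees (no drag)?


T = 2*v0*sin(theta)/g = 2*64*sin(79°)/9.81 = 12.81 s

12.81 s


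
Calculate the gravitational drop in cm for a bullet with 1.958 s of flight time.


drop = 0.5*g*t^2 = 0.5*9.81*1.958^2 = 18.8046 m ≈ 1880 cm

1880 cm


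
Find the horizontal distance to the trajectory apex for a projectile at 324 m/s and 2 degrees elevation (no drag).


R = v0^2*sin(2*theta)/g = 324^2*sin(2*2°)/9.81 = 746.458 m
apex_dist = R/2 = 746.458/2 = 373.2 m

373.2 m


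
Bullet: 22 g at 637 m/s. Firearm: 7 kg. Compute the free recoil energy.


v_r = m_p*v_p/m_gun = 0.022*637/7 = 2.002 m/s, E_r = 0.5*m_gun*v_r^2 = 0.5*7*2.002^2 = 14.03 J

14.03 J


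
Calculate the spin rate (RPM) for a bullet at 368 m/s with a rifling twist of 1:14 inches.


twist_m = 14*0.0254 = 0.3556 m
spin = v/twist = 368/0.3556 = 1034.871 rev/s
RPM = spin*60 = 1034.871*60 ≈ 62092 RPM

62092 RPM


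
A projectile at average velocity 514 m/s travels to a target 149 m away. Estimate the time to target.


t = d/v = 149/514 = 0.2899 s

0.2899 s


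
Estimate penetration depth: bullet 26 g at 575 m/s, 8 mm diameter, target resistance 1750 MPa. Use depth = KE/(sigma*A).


A = pi*(d/2)^2 = pi*(8/2)^2 = 50.2655 mm^2
E = 0.5*m*v^2 = 0.5*0.026*575^2 = 4298.12 J
depth = E/(sigma*A) = 4298.12 J / (1750 MPa * 50.2655 mm^2) = 4298.12/(1750 * 50.2655) m = 0.048862 m ≈ 48.86 mm

48.86 mm


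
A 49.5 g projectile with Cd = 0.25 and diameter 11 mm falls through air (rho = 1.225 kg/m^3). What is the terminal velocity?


A = pi*(d/2)^2 = pi*(11/2000)^2 = 9.50332e-05 m^2
vt = sqrt(2mg/(Cd*rho*A)) = sqrt(2*0.0495*9.81/(0.25 * 1.225 * 9.50332e-05)) = 182.7 m/s

182.7 m/s


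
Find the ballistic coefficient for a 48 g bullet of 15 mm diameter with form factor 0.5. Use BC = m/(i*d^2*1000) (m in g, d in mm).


BC = m/(i*d^2*1000) = 48/(0.5 * 15^2 * 1000) = 0.0004267

0.0004267


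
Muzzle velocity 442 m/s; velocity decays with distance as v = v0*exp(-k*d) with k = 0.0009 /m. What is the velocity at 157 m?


v = v0*exp(-k*d) = 442*exp(-0.0009*157) = 383.8 m/s

383.8 m/s


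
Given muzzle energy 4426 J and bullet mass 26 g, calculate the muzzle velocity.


v = sqrt(2*E/m) = sqrt(2*4426/0.026) = 583.5 m/s

583.5 m/s


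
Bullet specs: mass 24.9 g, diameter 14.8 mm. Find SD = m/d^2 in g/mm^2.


SD = m/d^2 = 24.9/14.8^2 = 0.1137 g/mm^2

0.1137 g/mm^2


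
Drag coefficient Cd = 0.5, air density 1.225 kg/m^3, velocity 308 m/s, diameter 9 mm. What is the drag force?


A = pi*(d/2)^2 = pi*(9/2000)^2 = 6.36173e-05 m^2
Fd = 0.5*Cd*rho*A*v^2 = 0.5*0.5*1.225*6.36173e-05*308^2 = 1.848 N

1.848 N


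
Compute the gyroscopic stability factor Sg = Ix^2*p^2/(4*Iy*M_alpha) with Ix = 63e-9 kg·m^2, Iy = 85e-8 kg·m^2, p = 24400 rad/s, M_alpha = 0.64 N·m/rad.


Sg = Ix^2 * p^2 / (4 * Iy * M_alpha) = (63e-9)^2 * 24400^2 / (4 * 85e-8 * 0.64) = 1.086

1.086


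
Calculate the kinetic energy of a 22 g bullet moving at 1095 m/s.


E = 0.5*m*v^2 = 0.5*0.022*1095^2 = 13189 J

13189 J


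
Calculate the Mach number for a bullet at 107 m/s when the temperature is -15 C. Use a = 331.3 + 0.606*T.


a = 331.3 + 0.606*(-15) = 322.21 m/s
M = v/a = 107/322.21 = 0.3321

0.3321


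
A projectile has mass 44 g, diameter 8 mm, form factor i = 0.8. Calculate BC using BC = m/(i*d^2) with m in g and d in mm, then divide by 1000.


BC = m/(i*d^2*1000) = 44/(0.8 * 8^2 * 1000) = 0.0008594

0.0008594


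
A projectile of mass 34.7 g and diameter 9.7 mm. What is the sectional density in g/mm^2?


SD = m/d^2 = 34.7/9.7^2 = 0.3688 g/mm^2

0.3688 g/mm^2


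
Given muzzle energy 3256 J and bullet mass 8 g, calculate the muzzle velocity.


v = sqrt(2*E/m) = sqrt(2*3256/0.008) = 902.2 m/s

902.2 m/s


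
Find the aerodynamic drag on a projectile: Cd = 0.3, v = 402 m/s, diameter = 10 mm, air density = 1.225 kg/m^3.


A = pi*(d/2)^2 = pi*(10/2000)^2 = 7.85398e-05 m^2
Fd = 0.5*Cd*rho*A*v^2 = 0.5*0.3*1.225*7.85398e-05*402^2 = 2.332 N

2.332 N


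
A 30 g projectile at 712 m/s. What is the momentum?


p = m*v = 0.03*712 = 21.36 kg·m/s

21.36 kg·m/s


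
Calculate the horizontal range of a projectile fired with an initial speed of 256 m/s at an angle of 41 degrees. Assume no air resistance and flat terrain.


R = v0^2 * sin(2*theta) / g = 256^2 * sin(2*41°) / 9.81 = 6616 m

6616 m


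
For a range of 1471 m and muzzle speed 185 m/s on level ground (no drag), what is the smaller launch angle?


sin(2*theta) = R*g/v0^2 = 1471*9.81/185^2 = 0.421637, theta = arcsin(0.421637)/2 = 12.47°

12.47 degrees


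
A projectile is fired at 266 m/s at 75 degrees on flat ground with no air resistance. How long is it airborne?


T = 2*v0*sin(theta)/g = 2*266*sin(75°)/9.81 = 52.38 s

52.38 s


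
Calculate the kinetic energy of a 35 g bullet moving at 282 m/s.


E = 0.5*m*v^2 = 0.5*0.035*282^2 = 1392 J

1392 J


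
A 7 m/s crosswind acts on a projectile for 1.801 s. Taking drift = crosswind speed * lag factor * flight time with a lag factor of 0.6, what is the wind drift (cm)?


drift = v_wind * lag * t = 7 * 0.6 * 1.801 = 7.5642 m ≈ 756.4 cm

756.4 cm


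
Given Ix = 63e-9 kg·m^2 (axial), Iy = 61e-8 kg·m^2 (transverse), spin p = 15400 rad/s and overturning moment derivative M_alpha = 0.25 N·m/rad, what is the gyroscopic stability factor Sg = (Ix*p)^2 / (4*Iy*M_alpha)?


Sg = Ix^2 * p^2 / (4 * Iy * M_alpha) = (63e-9)^2 * 15400^2 / (4 * 61e-8 * 0.25) = 1.543

1.543


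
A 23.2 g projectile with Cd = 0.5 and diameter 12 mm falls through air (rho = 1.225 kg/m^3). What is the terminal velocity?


A = pi*(d/2)^2 = pi*(12/2000)^2 = 1.13097e-04 m^2
vt = sqrt(2mg/(Cd*rho*A)) = sqrt(2*0.0232*9.81/(0.5 * 1.225 * 1.13097e-04)) = 81.06 m/s

81.06 m/s


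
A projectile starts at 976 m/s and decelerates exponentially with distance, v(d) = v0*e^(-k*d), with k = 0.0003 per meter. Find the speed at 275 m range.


v = v0*exp(-k*d) = 976*exp(-0.0003*275) = 898.7 m/s

898.7 m/s


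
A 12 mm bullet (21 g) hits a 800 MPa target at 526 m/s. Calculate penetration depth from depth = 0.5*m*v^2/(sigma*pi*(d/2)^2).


A = pi*(d/2)^2 = pi*(12/2)^2 = 113.097 mm^2
E = 0.5*m*v^2 = 0.5*0.021*526^2 = 2905.1 J
depth = E/(sigma*A) = 2905.1 J / (800 MPa * 113.097 mm^2) = 2905.1/(800 * 113.097) m = 0.0321084 m ≈ 32.11 mm

32.11 mm


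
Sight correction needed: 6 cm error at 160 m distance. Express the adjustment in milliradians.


1 mrad subtends 1 cm per 10 m of range, so adj = error_cm / (dist_m / 10) = 6 / (160/10) = 0.375 mrad

0.375 mrad


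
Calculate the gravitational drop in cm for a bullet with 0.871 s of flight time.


drop = 0.5*g*t^2 = 0.5*9.81*0.871^2 = 3.72113 m ≈ 372.1 cm

372.1 cm


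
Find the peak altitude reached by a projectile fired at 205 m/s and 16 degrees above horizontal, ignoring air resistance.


H = (v0*sin(theta))^2 / (2g) = (205*sin(16°))^2 / (2*9.81) = 162.7 m

162.7 m


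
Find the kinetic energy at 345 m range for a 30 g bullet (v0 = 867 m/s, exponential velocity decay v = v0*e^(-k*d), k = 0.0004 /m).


v = v0*exp(-k*d) = 867*exp(-0.0004*345) = 755.243 m/s
E = 0.5*m*v^2 = 0.5*0.03*755.243^2 = 8556 J

8556 J


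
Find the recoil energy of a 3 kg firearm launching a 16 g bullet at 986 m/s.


v_r = m_p*v_p/m_gun = 0.016*986/3 = 5.25867 m/s, E_r = 0.5*m_gun*v_r^2 = 0.5*3*5.25867^2 = 41.48 J

41.48 J


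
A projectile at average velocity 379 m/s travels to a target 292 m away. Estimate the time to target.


t = d/v = 292/379 = 0.7704 s

0.7704 s


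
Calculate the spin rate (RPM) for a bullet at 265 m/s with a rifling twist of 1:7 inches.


twist_m = 7*0.0254 = 0.1778 m
spin = v/twist = 265/0.1778 = 1490.439 rev/s
RPM = spin*60 = 1490.439*60 ≈ 89426 RPM

89426 RPM


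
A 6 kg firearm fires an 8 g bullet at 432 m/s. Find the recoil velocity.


v_recoil = m_p * v_p / m_gun = 0.008 * 432 / 6 = 0.576 m/s

0.576 m/s


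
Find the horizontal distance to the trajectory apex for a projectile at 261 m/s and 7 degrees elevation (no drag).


R = v0^2*sin(2*theta)/g = 261^2*sin(2*7°)/9.81 = 1679.91 m
apex_dist = R/2 = 1679.91/2 = 840 m

840 m


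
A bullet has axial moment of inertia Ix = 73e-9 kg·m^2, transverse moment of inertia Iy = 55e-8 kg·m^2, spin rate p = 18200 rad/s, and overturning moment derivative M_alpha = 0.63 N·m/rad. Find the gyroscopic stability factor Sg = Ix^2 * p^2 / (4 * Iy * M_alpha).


Sg = Ix^2 * p^2 / (4 * Iy * M_alpha) = (73e-9)^2 * 18200^2 / (4 * 55e-8 * 0.63) = 1.274

1.274


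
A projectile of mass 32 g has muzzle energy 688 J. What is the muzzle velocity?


v = sqrt(2*E/m) = sqrt(2*688/0.032) = 207.4 m/s

207.4 m/s


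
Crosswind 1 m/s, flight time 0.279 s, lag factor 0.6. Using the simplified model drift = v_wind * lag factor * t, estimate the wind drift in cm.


drift = v_wind * lag * t = 1 * 0.6 * 0.279 = 0.1674 m ≈ 16.74 cm

16.74 cm


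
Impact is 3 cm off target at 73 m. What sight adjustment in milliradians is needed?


1 mrad subtends 1 cm per 10 m of range, so adj = error_cm / (dist_m / 10) = 3 / (73/10) = 0.411 mrad

0.411 mrad


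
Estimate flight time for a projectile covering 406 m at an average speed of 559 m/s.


t = d/v = 406/559 = 0.7263 s

0.7263 s


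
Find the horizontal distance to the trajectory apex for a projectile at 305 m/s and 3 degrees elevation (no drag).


R = v0^2*sin(2*theta)/g = 305^2*sin(2*3°)/9.81 = 991.209 m
apex_dist = R/2 = 991.209/2 = 495.6 m

495.6 m


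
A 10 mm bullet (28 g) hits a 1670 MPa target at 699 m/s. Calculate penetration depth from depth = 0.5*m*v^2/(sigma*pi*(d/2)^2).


A = pi*(d/2)^2 = pi*(10/2)^2 = 78.5398 mm^2
E = 0.5*m*v^2 = 0.5*0.028*699^2 = 6840.41 J
depth = E/(sigma*A) = 6840.41 J / (1670 MPa * 78.5398 mm^2) = 6840.41/(1670 * 78.5398) m = 0.0521526 m ≈ 52.15 mm

52.15 mm


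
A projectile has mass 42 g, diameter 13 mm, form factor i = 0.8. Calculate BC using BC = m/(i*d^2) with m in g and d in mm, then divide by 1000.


BC = m/(i*d^2*1000) = 42/(0.8 * 13^2 * 1000) = 0.0003107

0.0003107


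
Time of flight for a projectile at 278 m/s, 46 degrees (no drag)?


T = 2*v0*sin(theta)/g = 2*278*sin(46°)/9.81 = 40.77 s

40.77 s


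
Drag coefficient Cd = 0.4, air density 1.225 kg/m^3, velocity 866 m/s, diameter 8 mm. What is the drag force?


A = pi*(d/2)^2 = pi*(8/2000)^2 = 5.02655e-05 m^2
Fd = 0.5*Cd*rho*A*v^2 = 0.5*0.4*1.225*5.02655e-05*866^2 = 9.236 N

9.236 N


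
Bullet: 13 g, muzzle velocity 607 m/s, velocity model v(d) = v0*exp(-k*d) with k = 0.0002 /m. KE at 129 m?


v = v0*exp(-k*d) = 607*exp(-0.0002*129) = 591.54 m/s
E = 0.5*m*v^2 = 0.5*0.013*591.54^2 = 2274 J

2274 J


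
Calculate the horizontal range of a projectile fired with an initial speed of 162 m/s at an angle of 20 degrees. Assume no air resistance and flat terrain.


R = v0^2 * sin(2*theta) / g = 162^2 * sin(2*20°) / 9.81 = 1720 m

1720 m


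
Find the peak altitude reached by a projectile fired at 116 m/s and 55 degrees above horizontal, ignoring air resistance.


H = (v0*sin(theta))^2 / (2g) = (116*sin(55°))^2 / (2*9.81) = 460.2 m

460.2 m


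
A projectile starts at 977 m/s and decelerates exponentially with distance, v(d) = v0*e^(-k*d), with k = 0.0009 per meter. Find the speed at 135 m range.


v = v0*exp(-k*d) = 977*exp(-0.0009*135) = 865.2 m/s

865.2 m/s


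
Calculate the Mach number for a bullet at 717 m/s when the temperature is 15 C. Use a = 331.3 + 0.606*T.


a = 331.3 + 0.606*(15) = 340.39 m/s
M = v/a = 717/340.39 = 2.106

2.106


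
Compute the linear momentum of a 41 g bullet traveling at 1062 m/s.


p = m*v = 0.041*1062 = 43.54 kg·m/s

43.54 kg·m/s


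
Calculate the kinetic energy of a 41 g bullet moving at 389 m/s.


E = 0.5*m*v^2 = 0.5*0.041*389^2 = 3102 J

3102 J


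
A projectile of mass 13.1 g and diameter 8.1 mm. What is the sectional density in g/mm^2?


SD = m/d^2 = 13.1/8.1^2 = 0.1997 g/mm^2

0.1997 g/mm^2


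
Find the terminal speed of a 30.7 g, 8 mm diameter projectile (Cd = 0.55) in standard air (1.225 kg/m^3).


A = pi*(d/2)^2 = pi*(8/2000)^2 = 5.02655e-05 m^2
vt = sqrt(2mg/(Cd*rho*A)) = sqrt(2*0.0307*9.81/(0.55 * 1.225 * 5.02655e-05)) = 133.4 m/s

133.4 m/s


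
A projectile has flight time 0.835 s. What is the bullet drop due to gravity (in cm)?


drop = 0.5*g*t^2 = 0.5*9.81*0.835^2 = 3.41989 m ≈ 342 cm

342 cm


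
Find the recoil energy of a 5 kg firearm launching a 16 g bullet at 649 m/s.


v_r = m_p*v_p/m_gun = 0.016*649/5 = 2.0768 m/s, E_r = 0.5*m_gun*v_r^2 = 0.5*5*2.0768^2 = 10.78 J

10.78 J


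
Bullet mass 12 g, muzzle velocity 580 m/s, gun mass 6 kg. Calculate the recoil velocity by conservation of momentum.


v_recoil = m_p * v_p / m_gun = 0.012 * 580 / 6 = 1.16 m/s

1.16 m/s


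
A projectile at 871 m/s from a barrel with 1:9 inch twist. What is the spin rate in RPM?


twist_m = 9*0.0254 = 0.2286 m
spin = v/twist = 871/0.2286 = 3810.149 rev/s
RPM = spin*60 = 3810.149*60 ≈ 228609 RPM

228609 RPM


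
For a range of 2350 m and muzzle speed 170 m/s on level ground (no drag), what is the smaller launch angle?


sin(2*theta) = R*g/v0^2 = 2350*9.81/170^2 = 0.797699, theta = arcsin(0.797699)/2 = 26.46°

26.46 degrees


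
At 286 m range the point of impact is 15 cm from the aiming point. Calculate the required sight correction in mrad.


1 mrad subtends 1 cm per 10 m of range, so adj = error_cm / (dist_m / 10) = 15 / (286/10) = 0.5245 mrad

0.5245 mrad


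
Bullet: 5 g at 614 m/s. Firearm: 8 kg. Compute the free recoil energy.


v_r = m_p*v_p/m_gun = 0.005*614/8 = 0.38375 m/s, E_r = 0.5*m_gun*v_r^2 = 0.5*8*0.38375^2 = 0.5891 J

0.5891 J


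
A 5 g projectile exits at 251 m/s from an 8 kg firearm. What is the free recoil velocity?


v_recoil = m_p * v_p / m_gun = 0.005 * 251 / 8 = 0.1569 m/s

0.1569 m/s


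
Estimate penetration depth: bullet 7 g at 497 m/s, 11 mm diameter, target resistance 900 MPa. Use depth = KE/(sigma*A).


A = pi*(d/2)^2 = pi*(11/2)^2 = 95.0332 mm^2
E = 0.5*m*v^2 = 0.5*0.007*497^2 = 864.532 J
depth = E/(sigma*A) = 864.532 J / (900 MPa * 95.0332 mm^2) = 864.532/(900 * 95.0332) m = 0.0101079 m ≈ 10.11 mm

10.11 mm


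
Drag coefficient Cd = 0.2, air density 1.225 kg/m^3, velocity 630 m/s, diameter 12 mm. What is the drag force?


A = pi*(d/2)^2 = pi*(12/2000)^2 = 1.13097e-04 m^2
Fd = 0.5*Cd*rho*A*v^2 = 0.5*0.2*1.225*1.13097e-04*630^2 = 5.499 N

5.499 N


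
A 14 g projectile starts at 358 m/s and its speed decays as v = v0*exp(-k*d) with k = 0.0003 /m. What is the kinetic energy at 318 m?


v = v0*exp(-k*d) = 358*exp(-0.0003*318) = 325.425 m/s
E = 0.5*m*v^2 = 0.5*0.014*325.425^2 = 741.3 J

741.3 J


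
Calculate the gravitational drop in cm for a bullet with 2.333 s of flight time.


drop = 0.5*g*t^2 = 0.5*9.81*2.333^2 = 26.6974 m ≈ 2670 cm

2670 cm


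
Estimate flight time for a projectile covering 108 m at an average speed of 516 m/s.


t = d/v = 108/516 = 0.2093 s

0.2093 s


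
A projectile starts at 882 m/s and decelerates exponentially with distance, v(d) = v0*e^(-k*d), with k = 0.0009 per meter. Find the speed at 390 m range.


v = v0*exp(-k*d) = 882*exp(-0.0009*390) = 620.9 m/s

620.9 m/s


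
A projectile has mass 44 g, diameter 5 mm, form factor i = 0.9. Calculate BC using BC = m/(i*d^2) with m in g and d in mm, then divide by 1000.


BC = m/(i*d^2*1000) = 44/(0.9 * 5^2 * 1000) = 0.001956

0.001956


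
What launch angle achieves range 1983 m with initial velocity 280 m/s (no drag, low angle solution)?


sin(2*theta) = R*g/v0^2 = 1983*9.81/280^2 = 0.248128, theta = arcsin(0.248128)/2 = 7.183°

7.183 degrees


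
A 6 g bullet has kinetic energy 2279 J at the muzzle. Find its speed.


v = sqrt(2*E/m) = sqrt(2*2279/0.006) = 871.6 m/s

871.6 m/s


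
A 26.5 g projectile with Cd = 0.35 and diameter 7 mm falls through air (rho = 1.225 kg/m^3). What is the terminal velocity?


A = pi*(d/2)^2 = pi*(7/2000)^2 = 3.84845e-05 m^2
vt = sqrt(2mg/(Cd*rho*A)) = sqrt(2*0.0265*9.81/(0.35 * 1.225 * 3.84845e-05)) = 177.5 m/s

177.5 m/s


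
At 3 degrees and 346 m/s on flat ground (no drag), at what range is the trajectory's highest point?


R = v0^2*sin(2*theta)/g = 346^2*sin(2*3°)/9.81 = 1275.61 m
apex_dist = R/2 = 1275.61/2 = 637.8 m

637.8 m


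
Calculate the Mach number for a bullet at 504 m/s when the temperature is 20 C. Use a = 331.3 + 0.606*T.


a = 331.3 + 0.606*(20) = 343.42 m/s
M = v/a = 504/343.42 = 1.468

1.468


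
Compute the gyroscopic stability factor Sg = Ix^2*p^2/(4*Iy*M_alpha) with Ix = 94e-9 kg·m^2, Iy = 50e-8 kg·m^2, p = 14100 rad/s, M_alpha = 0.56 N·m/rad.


Sg = Ix^2 * p^2 / (4 * Iy * M_alpha) = (94e-9)^2 * 14100^2 / (4 * 50e-8 * 0.56) = 1.568

1.568


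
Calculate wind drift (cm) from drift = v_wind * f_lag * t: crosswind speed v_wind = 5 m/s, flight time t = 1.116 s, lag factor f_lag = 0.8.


drift = v_wind * lag * t = 5 * 0.8 * 1.116 = 4.464 m ≈ 446.4 cm

446.4 cm


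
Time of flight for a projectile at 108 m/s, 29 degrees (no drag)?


T = 2*v0*sin(theta)/g = 2*108*sin(29°)/9.81 = 10.67 s

10.67 s


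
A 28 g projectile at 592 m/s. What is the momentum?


p = m*v = 0.028*592 = 16.58 kg·m/s

16.58 kg·m/s


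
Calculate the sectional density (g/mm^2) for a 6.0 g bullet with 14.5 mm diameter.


SD = m/d^2 = 6.0/14.5^2 = 0.02854 g/mm^2

0.02854 g/mm^2


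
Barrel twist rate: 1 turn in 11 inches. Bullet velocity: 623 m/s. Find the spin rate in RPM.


twist_m = 11*0.0254 = 0.2794 m
spin = v/twist = 623/0.2794 = 2229.778 rev/s
RPM = spin*60 = 2229.778*60 ≈ 133787 RPM

133787 RPM


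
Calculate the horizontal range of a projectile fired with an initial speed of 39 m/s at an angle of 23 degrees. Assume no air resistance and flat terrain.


R = v0^2 * sin(2*theta) / g = 39^2 * sin(2*23°) / 9.81 = 111.5 m

111.5 m


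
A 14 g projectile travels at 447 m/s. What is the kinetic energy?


E = 0.5*m*v^2 = 0.5*0.014*447^2 = 1399 J

1399 J


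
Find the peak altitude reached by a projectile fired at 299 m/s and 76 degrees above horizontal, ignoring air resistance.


H = (v0*sin(theta))^2 / (2g) = (299*sin(76°))^2 / (2*9.81) = 4290 m

4290 m


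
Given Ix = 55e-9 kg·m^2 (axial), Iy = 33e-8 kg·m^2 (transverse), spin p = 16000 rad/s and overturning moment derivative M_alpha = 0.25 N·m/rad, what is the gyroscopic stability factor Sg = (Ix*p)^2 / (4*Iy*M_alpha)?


Sg = Ix^2 * p^2 / (4 * Iy * M_alpha) = (55e-9)^2 * 16000^2 / (4 * 33e-8 * 0.25) = 2.347

2.347


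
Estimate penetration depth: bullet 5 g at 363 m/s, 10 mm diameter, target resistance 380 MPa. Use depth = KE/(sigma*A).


A = pi*(d/2)^2 = pi*(10/2)^2 = 78.5398 mm^2
E = 0.5*m*v^2 = 0.5*0.005*363^2 = 329.423 J
depth = E/(sigma*A) = 329.423 J / (380 MPa * 78.5398 mm^2) = 329.423/(380 * 78.5398) m = 0.0110377 m ≈ 11.04 mm

11.04 mm


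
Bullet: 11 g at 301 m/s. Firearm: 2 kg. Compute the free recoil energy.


v_r = m_p*v_p/m_gun = 0.011*301/2 = 1.6555 m/s, E_r = 0.5*m_gun*v_r^2 = 0.5*2*1.6555^2 = 2.741 J

2.741 J


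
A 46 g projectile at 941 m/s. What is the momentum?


p = m*v = 0.046*941 = 43.29 kg·m/s

43.29 kg·m/s


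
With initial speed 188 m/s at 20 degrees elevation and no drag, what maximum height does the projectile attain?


H = (v0*sin(theta))^2 / (2g) = (188*sin(20°))^2 / (2*9.81) = 210.7 m

210.7 m


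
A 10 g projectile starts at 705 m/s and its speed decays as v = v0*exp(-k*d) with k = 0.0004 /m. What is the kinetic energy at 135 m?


v = v0*exp(-k*d) = 705*exp(-0.0004*135) = 667.94 m/s
E = 0.5*m*v^2 = 0.5*0.01*667.94^2 = 2231 J

2231 J


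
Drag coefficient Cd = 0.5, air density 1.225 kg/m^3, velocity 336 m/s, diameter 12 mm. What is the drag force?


A = pi*(d/2)^2 = pi*(12/2000)^2 = 1.13097e-04 m^2
Fd = 0.5*Cd*rho*A*v^2 = 0.5*0.5*1.225*1.13097e-04*336^2 = 3.91 N

3.91 N


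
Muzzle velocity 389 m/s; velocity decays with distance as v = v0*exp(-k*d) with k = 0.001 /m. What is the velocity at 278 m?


v = v0*exp(-k*d) = 389*exp(-0.001*278) = 294.6 m/s

294.6 m/s


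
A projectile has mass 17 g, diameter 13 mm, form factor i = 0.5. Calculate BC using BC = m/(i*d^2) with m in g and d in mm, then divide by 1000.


BC = m/(i*d^2*1000) = 17/(0.5 * 13^2 * 1000) = 0.0002012

0.0002012


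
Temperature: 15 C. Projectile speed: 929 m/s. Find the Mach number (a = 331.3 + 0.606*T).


a = 331.3 + 0.606*(15) = 340.39 m/s
M = v/a = 929/340.39 = 2.729

2.729


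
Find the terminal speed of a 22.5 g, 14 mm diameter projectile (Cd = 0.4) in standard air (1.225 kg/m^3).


A = pi*(d/2)^2 = pi*(14/2000)^2 = 1.53938e-04 m^2
vt = sqrt(2mg/(Cd*rho*A)) = sqrt(2*0.0225*9.81/(0.4 * 1.225 * 1.53938e-04)) = 76.5 m/s

76.5 m/s


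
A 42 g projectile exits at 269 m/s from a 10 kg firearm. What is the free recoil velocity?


v_recoil = m_p * v_p / m_gun = 0.042 * 269 / 10 = 1.13 m/s

1.13 m/s


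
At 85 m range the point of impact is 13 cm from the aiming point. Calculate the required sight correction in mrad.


1 mrad subtends 1 cm per 10 m of range, so adj = error_cm / (dist_m / 10) = 13 / (85/10) = 1.529 mrad

1.529 mrad


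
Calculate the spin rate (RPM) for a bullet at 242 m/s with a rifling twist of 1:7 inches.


twist_m = 7*0.0254 = 0.1778 m
spin = v/twist = 242/0.1778 = 1361.08 rev/s
RPM = spin*60 = 1361.08*60 ≈ 81665 RPM

81665 RPM


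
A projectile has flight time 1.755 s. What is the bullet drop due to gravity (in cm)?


drop = 0.5*g*t^2 = 0.5*9.81*1.755^2 = 15.1075 m ≈ 1511 cm

1511 cm


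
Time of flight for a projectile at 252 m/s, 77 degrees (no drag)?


T = 2*v0*sin(theta)/g = 2*252*sin(77°)/9.81 = 50.06 s

50.06 s


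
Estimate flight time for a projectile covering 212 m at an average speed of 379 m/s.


t = d/v = 212/379 = 0.5594 s

0.5594 s


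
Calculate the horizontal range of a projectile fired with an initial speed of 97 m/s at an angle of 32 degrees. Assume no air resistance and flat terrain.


R = v0^2 * sin(2*theta) / g = 97^2 * sin(2*32°) / 9.81 = 862.1 m

862.1 m


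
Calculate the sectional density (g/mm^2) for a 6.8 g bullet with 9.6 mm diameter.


SD = m/d^2 = 6.8/9.6^2 = 0.07378 g/mm^2

0.07378 g/mm^2


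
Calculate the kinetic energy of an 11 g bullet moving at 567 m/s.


E = 0.5*m*v^2 = 0.5*0.011*567^2 = 1768 J

1768 J


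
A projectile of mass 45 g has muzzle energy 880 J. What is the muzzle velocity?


v = sqrt(2*E/m) = sqrt(2*880/0.045) = 197.8 m/s

197.8 m/s


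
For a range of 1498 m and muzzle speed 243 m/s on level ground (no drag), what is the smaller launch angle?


sin(2*theta) = R*g/v0^2 = 1498*9.81/243^2 = 0.248868, theta = arcsin(0.248868)/2 = 7.205°

7.205 degrees


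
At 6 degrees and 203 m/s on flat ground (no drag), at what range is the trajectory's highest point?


R = v0^2*sin(2*theta)/g = 203^2*sin(2*6°)/9.81 = 873.377 m
apex_dist = R/2 = 873.377/2 = 436.7 m

436.7 m


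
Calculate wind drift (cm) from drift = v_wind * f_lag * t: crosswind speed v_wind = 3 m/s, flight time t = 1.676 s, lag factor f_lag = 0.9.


drift = v_wind * lag * t = 3 * 0.9 * 1.676 = 4.5252 m ≈ 452.5 cm

452.5 cm


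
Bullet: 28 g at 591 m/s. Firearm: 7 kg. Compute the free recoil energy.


v_r = m_p*v_p/m_gun = 0.028*591/7 = 2.364 m/s, E_r = 0.5*m_gun*v_r^2 = 0.5*7*2.364^2 = 19.56 J

19.56 J


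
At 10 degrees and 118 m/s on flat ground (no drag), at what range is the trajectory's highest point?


R = v0^2*sin(2*theta)/g = 118^2*sin(2*10°)/9.81 = 485.452 m
apex_dist = R/2 = 485.452/2 = 242.7 m

242.7 m


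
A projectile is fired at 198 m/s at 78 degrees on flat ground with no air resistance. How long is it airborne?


T = 2*v0*sin(theta)/g = 2*198*sin(78°)/9.81 = 39.48 s

39.48 s


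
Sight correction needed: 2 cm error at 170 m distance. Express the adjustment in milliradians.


1 mrad subtends 1 cm per 10 m of range, so adj = error_cm / (dist_m / 10) = 2 / (170/10) = 0.1176 mrad

0.1176 mrad


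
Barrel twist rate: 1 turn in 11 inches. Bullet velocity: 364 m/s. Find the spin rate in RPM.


twist_m = 11*0.0254 = 0.2794 m
spin = v/twist = 364/0.2794 = 1302.792 rev/s
RPM = spin*60 = 1302.792*60 ≈ 78168 RPM

78168 RPM


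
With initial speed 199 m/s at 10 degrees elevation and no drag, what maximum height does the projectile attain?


H = (v0*sin(theta))^2 / (2g) = (199*sin(10°))^2 / (2*9.81) = 60.86 m

60.86 m


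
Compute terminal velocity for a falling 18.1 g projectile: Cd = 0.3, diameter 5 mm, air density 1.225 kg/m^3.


A = pi*(d/2)^2 = pi*(5/2000)^2 = 1.96350e-05 m^2
vt = sqrt(2mg/(Cd*rho*A)) = sqrt(2*0.0181*9.81/(0.3 * 1.225 * 1.96350e-05)) = 221.8 m/s

221.8 m/s


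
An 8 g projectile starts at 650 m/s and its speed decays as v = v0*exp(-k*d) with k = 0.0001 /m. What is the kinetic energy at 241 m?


v = v0*exp(-k*d) = 650*exp(-0.0001*241) = 634.522 m/s
E = 0.5*m*v^2 = 0.5*0.008*634.522^2 = 1610 J

1610 J


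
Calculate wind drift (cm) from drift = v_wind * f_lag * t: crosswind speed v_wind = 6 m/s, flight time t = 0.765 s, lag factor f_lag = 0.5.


drift = v_wind * lag * t = 6 * 0.5 * 0.765 = 2.295 m ≈ 229.5 cm

229.5 cm


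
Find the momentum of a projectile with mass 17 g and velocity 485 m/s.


p = m*v = 0.017*485 = 8.245 kg·m/s

8.245 kg·m/s


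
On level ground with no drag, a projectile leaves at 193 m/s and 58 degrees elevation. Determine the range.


R = v0^2 * sin(2*theta) / g = 193^2 * sin(2*58°) / 9.81 = 3413 m

3413 m


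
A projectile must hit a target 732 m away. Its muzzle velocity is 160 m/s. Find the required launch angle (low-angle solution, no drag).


sin(2*theta) = R*g/v0^2 = 732*9.81/160^2 = 0.280505, theta = arcsin(0.280505)/2 = 8.145°

8.145 degrees


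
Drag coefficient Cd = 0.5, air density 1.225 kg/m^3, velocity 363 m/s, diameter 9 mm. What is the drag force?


A = pi*(d/2)^2 = pi*(9/2000)^2 = 6.36173e-05 m^2
Fd = 0.5*Cd*rho*A*v^2 = 0.5*0.5*1.225*6.36173e-05*363^2 = 2.567 N

2.567 N


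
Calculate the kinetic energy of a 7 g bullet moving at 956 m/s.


E = 0.5*m*v^2 = 0.5*0.007*956^2 = 3199 J

3199 J


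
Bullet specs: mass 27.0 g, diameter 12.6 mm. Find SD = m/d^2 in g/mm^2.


SD = m/d^2 = 27.0/12.6^2 = 0.1701 g/mm^2

0.1701 g/mm^2


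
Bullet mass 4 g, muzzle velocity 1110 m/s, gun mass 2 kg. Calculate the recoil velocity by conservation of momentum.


v_recoil = m_p * v_p / m_gun = 0.004 * 1110 / 2 = 2.22 m/s

2.22 m/s


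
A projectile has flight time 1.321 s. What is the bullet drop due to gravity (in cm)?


drop = 0.5*g*t^2 = 0.5*9.81*1.321^2 = 8.55943 m ≈ 855.9 cm

855.9 cm


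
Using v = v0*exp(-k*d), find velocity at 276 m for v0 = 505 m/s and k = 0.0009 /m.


v = v0*exp(-k*d) = 505*exp(-0.0009*276) = 393.9 m/s

393.9 m/s


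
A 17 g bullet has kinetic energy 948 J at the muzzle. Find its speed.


v = sqrt(2*E/m) = sqrt(2*948/0.017) = 334 m/s

334 m/s
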